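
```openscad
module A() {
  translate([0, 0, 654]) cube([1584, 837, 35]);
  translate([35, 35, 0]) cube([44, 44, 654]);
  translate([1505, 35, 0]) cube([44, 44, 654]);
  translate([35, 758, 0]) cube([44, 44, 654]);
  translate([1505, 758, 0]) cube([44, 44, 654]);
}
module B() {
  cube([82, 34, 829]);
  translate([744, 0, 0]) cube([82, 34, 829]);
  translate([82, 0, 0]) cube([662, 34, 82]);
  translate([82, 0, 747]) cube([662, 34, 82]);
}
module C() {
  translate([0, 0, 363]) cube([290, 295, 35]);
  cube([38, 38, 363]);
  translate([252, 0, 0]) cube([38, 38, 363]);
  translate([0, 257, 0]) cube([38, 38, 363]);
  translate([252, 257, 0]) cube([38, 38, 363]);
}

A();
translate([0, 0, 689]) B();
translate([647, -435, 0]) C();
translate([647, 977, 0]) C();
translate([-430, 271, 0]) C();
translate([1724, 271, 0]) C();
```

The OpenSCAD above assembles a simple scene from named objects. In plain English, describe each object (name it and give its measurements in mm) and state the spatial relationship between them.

A is a table with a 1584×837 mm rectangular top, 35 mm thick, top surface at z = 689 mm, supported by four 44×44 mm square legs, each inset 35 mm from the nearest pair of top edges, running from the floor.

B is a rectangular picture frame lying in the x–z plane (depth along y). The opening is 662 mm wide (x) by 665 mm tall (z), surrounded by a border 82 mm wide on all four sides. The frame is 34 mm deep and is made of two full-height vertical stiles with two horizontal rails fitted between them.

C is a four-legged stool. The seat is 290×295 mm, 35 mm thick, top at z = 398 mm. It stands on four square legs, each 38×38 mm in cross-section, from z = 0 to the seat underside, each flush with a corner of the seat.

The picture frame is on top of the table. Four stools sit around the table at the −y, +y, −x, +x sides.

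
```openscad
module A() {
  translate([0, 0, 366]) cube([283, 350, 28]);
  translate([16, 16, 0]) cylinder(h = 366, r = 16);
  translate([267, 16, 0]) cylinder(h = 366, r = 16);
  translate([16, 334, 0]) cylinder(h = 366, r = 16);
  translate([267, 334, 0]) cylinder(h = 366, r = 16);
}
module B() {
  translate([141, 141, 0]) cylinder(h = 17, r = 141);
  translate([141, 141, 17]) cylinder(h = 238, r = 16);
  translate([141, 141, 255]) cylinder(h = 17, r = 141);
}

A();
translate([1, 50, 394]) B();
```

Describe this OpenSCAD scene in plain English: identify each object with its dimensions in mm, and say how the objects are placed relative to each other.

A is a simple wooden stool: a rectangular seat 283 mm (x) by 350 mm (y), 28 mm thick, top face at z = 394 mm, on four round legs, each 32 mm in diameter. The legs rest on z = 0, each leg's axis is inset half a diameter from the nearest pair of seat edges (so the leg's bounding box is flush with the corner).

B is a spool: two coaxial disc flanges of radius 141 mm and thickness 17 mm, joined by a core cylinder of radius 16 mm and height 238 mm. The lower flange rests on z = 0 and the three cylinders share a vertical axis.

The spool is on top of the stool.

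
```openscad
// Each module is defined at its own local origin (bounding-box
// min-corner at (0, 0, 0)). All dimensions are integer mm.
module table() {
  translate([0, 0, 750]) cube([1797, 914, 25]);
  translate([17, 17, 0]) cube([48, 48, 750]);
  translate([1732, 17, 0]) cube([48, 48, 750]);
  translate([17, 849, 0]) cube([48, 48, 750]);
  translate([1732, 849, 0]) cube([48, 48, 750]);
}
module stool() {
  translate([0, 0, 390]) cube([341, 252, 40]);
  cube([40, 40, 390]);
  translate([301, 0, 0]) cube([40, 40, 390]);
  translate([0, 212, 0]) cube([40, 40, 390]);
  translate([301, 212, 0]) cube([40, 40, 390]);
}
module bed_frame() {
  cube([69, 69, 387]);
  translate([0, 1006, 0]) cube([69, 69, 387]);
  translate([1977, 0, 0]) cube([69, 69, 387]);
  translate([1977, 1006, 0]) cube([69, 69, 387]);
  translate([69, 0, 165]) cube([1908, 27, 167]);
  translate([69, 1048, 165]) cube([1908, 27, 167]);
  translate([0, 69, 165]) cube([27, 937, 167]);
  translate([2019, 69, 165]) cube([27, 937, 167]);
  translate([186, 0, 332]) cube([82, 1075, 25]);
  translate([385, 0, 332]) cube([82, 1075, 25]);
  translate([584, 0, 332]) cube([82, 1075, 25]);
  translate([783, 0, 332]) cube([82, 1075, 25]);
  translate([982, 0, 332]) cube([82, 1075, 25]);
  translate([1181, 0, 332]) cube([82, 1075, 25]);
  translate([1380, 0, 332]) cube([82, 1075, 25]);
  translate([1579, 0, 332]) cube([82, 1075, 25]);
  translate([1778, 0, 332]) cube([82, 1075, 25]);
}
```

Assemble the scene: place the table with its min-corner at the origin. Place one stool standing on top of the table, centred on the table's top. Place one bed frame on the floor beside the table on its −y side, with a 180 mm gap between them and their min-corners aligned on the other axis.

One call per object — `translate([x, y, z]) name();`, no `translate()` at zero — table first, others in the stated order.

table();
translate([728, 331, 775]) stool();
translate([0, -1255, 0]) bed_frame();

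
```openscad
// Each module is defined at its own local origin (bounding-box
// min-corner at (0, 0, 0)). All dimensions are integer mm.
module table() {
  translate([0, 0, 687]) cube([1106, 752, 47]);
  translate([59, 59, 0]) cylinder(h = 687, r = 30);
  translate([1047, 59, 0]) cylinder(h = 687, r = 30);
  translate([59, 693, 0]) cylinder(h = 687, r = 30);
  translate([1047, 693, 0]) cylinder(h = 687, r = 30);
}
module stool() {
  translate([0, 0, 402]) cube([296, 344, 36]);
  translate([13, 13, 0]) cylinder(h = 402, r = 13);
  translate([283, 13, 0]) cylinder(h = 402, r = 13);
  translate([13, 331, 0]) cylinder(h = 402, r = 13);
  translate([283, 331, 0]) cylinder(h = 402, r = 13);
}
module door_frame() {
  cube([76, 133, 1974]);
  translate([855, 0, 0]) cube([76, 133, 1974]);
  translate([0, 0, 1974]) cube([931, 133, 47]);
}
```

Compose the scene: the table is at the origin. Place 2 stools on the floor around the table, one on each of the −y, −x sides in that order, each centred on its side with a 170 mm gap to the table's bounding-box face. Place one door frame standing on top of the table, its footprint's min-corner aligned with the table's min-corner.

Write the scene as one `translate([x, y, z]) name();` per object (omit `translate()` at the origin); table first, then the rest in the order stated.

table();
translate([405, -514, 0]) stool();
translate([-466, 204, 0]) stool();
translate([0, 0, 734]) door_frame();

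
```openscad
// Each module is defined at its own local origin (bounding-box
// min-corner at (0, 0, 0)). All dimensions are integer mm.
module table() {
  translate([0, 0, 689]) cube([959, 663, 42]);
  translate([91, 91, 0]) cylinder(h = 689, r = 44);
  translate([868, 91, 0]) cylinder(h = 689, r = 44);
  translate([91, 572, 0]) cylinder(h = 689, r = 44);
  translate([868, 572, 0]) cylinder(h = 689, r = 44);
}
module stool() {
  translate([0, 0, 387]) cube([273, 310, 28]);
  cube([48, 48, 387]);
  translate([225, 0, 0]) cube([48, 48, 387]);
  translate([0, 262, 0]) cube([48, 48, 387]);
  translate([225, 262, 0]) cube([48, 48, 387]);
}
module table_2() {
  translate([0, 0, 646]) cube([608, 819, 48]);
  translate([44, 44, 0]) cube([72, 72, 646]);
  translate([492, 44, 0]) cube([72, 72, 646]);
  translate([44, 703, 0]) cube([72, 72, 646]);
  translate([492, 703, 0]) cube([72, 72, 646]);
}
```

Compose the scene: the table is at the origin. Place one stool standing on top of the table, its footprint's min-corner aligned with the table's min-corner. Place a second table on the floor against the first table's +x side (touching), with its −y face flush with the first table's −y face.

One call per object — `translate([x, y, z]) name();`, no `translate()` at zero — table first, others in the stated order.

table();
translate([0, 0, 731]) stool();
translate([959, 0, 0]) table_2();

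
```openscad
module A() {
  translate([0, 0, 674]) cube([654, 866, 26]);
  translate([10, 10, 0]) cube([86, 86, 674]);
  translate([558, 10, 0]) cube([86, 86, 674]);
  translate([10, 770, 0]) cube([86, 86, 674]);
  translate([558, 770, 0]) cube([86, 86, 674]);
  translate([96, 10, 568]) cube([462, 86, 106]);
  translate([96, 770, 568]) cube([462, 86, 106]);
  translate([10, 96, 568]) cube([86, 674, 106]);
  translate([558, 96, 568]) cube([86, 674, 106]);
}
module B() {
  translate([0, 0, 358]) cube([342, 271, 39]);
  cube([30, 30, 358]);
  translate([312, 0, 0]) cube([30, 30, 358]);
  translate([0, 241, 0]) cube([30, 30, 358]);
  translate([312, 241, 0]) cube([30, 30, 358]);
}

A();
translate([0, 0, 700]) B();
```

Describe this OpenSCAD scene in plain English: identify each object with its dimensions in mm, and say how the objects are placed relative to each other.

A is a table with a 654×866 mm rectangular top, 26 mm thick, top surface at z = 700 mm, supported by four 86×86 mm square legs, each inset 10 mm from the nearest pair of top edges, running from the floor. Four apron rails, 86 mm thick and 106 mm tall, run between adjacent legs with their top edges flush with the underside of the top and their outer faces flush with the legs' outer faces.

B is a four-legged stool. The seat is 342×271 mm, 39 mm thick, top at z = 397 mm. It stands on four square legs, each 30×30 mm in cross-section, from z = 0 to the seat underside, each flush with a corner of the seat.

The stool is on top of the table.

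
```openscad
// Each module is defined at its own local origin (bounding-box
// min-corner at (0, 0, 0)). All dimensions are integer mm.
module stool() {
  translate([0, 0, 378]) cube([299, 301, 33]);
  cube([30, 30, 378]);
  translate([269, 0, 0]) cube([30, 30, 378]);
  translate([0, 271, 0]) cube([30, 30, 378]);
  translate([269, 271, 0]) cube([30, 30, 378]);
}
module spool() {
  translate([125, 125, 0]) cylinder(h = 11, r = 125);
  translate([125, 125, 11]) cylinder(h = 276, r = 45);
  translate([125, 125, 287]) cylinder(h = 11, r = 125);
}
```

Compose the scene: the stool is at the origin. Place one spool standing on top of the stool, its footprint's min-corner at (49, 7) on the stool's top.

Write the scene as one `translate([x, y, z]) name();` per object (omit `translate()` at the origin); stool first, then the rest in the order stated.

stool();
translate([49, 7, 411]) spool();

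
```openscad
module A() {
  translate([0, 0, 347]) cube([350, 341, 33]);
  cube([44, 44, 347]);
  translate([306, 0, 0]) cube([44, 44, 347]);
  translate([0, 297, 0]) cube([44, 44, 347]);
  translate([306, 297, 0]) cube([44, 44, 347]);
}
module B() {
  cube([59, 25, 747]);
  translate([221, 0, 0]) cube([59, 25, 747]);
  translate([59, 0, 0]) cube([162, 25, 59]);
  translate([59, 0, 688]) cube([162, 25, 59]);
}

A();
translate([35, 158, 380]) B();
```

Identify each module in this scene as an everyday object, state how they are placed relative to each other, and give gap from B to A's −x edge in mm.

The picture frame's min-x is at 35; the stool's min-x is 0; gap = 35 mm.

A is a stool. B is a picture frame. The picture frame is on top of the stool, centred. The gap from the picture frame to the stool's −x edge is 35 mm.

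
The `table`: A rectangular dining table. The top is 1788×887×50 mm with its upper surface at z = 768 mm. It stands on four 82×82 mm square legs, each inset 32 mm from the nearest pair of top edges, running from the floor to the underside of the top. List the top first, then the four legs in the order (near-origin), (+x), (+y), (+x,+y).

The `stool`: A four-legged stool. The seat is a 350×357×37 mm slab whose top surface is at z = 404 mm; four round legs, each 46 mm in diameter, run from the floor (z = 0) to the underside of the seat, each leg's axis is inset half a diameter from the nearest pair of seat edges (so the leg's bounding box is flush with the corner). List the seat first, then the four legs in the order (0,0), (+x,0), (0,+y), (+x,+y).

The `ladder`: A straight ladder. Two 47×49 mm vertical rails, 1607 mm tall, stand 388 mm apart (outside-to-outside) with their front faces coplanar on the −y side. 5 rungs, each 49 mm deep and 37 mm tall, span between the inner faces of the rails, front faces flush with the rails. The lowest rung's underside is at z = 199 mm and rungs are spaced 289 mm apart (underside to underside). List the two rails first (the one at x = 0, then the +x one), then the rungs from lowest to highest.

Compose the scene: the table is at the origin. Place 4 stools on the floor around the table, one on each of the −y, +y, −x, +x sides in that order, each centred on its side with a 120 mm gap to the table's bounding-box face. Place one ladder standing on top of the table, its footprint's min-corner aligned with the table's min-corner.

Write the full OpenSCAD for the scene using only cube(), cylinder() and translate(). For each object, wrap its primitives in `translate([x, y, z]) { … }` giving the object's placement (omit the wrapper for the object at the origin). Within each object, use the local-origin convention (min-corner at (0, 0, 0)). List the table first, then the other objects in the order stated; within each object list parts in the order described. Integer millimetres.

translate([0, 0, 718]) cube([1788, 887, 50]);
translate([32, 32, 0]) cube([82, 82, 718]);
translate([1674, 32, 0]) cube([82, 82, 718]);
translate([32, 773, 0]) cube([82, 82, 718]);
translate([1674, 773, 0]) cube([82, 82, 718]);
translate([719, -477, 0]) {
  translate([0, 0, 367]) cube([350, 357, 37]);
  translate([23, 23, 0]) cylinder(h = 367, r = 23);
  translate([327, 23, 0]) cylinder(h = 367, r = 23);
  translate([23, 334, 0]) cylinder(h = 367, r = 23);
  translate([327, 334, 0]) cylinder(h = 367, r = 23);
}
translate([719, 1007, 0]) {
  translate([0, 0, 367]) cube([350, 357, 37]);
  translate([23, 23, 0]) cylinder(h = 367, r = 23);
  translate([327, 23, 0]) cylinder(h = 367, r = 23);
  translate([23, 334, 0]) cylinder(h = 367, r = 23);
  translate([327, 334, 0]) cylinder(h = 367, r = 23);
}
translate([-470, 265, 0]) {
  translate([0, 0, 367]) cube([350, 357, 37]);
  translate([23, 23, 0]) cylinder(h = 367, r = 23);
  translate([327, 23, 0]) cylinder(h = 367, r = 23);
  translate([23, 334, 0]) cylinder(h = 367, r = 23);
  translate([327, 334, 0]) cylinder(h = 367, r = 23);
}
translate([1908, 265, 0]) {
  translate([0, 0, 367]) cube([350, 357, 37]);
  translate([23, 23, 0]) cylinder(h = 367, r = 23);
  translate([327, 23, 0]) cylinder(h = 367, r = 23);
  translate([23, 334, 0]) cylinder(h = 367, r = 23);
  translate([327, 334, 0]) cylinder(h = 367, r = 23);
}
translate([0, 0, 768]) {
  cube([47, 49, 1607]);
  translate([341, 0, 0]) cube([47, 49, 1607]);
  translate([47, 0, 199]) cube([294, 49, 37]);
  translate([47, 0, 488]) cube([294, 49, 37]);
  translate([47, 0, 777]) cube([294, 49, 37]);
  translate([47, 0, 1066]) cube([294, 49, 37]);
  translate([47, 0, 1355]) cube([294, 49, 37]);
}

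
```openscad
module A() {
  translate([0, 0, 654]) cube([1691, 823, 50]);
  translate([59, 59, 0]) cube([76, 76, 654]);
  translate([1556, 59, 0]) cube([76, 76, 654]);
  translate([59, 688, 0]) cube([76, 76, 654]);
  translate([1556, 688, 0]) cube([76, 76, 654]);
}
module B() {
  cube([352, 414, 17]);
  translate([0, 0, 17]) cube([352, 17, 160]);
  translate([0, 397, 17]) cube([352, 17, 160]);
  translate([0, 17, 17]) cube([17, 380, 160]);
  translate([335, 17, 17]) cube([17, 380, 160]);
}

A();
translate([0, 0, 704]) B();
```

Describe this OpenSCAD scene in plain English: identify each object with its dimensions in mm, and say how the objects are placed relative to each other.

A is a table: top 1691 mm (x) × 823 mm (y), 50 mm thick, upper face at z = 704 mm, on four 76×76 mm square legs, each inset 59 mm from the nearest pair of top edges, running from z = 0 to the bottom of the top.

B is an open-topped rectangular box: outside dimensions 352×414×177 mm, with a uniform wall and base thickness of 17 mm. The base is a full 352×414 slab on the floor; four walls sit on top of the base. The front and back walls (the −y and +y sides) span the full width; the two side walls fit between them.

The open box is on top of the table.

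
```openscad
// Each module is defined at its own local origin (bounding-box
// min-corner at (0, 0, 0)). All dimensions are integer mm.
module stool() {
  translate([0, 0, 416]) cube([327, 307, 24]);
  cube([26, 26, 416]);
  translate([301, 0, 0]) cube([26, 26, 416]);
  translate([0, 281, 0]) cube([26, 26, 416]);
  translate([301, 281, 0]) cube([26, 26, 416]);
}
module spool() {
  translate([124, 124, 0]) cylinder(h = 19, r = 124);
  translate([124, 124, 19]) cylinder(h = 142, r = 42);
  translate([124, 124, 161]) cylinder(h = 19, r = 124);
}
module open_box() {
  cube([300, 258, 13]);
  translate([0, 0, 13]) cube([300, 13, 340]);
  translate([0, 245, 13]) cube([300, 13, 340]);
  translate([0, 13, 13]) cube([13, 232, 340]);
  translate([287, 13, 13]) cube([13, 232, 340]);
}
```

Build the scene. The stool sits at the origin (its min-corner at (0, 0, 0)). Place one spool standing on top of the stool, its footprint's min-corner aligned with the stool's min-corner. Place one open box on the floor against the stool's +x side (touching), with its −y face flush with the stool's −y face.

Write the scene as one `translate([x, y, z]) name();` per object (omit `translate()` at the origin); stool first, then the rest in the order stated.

stool();
translate([0, 0, 440]) spool();
translate([327, 0, 0]) open_box();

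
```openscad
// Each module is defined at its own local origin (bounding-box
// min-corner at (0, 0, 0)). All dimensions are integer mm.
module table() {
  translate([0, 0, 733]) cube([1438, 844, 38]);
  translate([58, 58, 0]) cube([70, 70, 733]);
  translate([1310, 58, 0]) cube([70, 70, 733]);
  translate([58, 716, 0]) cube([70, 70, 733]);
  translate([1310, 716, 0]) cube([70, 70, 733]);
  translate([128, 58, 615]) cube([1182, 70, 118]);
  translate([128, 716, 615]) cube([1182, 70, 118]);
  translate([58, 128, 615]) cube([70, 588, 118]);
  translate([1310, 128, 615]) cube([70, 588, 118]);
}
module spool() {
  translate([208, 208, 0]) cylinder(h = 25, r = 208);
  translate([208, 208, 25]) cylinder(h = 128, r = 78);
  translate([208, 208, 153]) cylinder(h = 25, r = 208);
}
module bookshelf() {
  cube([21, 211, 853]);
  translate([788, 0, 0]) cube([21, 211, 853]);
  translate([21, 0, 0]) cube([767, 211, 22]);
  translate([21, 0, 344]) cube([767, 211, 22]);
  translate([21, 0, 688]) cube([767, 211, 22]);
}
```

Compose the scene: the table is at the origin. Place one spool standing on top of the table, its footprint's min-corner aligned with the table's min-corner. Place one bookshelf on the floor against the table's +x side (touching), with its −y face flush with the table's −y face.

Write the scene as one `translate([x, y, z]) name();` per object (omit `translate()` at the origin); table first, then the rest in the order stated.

table();
translate([0, 0, 771]) spool();
translate([1438, 0, 0]) bookshelf();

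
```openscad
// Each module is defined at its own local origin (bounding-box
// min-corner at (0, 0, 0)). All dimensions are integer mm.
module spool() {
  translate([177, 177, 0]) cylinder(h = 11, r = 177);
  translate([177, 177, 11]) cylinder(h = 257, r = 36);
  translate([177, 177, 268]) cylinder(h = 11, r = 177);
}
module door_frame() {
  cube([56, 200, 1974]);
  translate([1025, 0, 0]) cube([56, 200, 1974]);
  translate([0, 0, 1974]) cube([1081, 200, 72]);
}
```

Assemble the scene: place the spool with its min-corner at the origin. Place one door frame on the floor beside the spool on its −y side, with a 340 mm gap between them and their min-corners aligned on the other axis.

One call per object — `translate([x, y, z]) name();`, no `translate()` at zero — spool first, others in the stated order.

spool();
translate([0, -540, 0]) door_frame();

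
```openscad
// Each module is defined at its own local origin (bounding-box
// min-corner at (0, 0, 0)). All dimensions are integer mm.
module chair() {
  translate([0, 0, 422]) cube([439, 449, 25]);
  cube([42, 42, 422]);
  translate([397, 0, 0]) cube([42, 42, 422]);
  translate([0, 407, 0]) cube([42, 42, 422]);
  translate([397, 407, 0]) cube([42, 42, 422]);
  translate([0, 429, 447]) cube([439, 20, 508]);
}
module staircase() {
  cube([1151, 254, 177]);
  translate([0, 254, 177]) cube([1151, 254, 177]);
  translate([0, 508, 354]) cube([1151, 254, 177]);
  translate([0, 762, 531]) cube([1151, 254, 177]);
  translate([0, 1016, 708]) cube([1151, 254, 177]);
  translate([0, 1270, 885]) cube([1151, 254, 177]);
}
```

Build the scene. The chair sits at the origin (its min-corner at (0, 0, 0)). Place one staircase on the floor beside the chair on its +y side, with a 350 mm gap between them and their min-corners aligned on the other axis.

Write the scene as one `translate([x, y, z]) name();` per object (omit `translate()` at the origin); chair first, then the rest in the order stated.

chair();
translate([0, 799, 0]) staircase();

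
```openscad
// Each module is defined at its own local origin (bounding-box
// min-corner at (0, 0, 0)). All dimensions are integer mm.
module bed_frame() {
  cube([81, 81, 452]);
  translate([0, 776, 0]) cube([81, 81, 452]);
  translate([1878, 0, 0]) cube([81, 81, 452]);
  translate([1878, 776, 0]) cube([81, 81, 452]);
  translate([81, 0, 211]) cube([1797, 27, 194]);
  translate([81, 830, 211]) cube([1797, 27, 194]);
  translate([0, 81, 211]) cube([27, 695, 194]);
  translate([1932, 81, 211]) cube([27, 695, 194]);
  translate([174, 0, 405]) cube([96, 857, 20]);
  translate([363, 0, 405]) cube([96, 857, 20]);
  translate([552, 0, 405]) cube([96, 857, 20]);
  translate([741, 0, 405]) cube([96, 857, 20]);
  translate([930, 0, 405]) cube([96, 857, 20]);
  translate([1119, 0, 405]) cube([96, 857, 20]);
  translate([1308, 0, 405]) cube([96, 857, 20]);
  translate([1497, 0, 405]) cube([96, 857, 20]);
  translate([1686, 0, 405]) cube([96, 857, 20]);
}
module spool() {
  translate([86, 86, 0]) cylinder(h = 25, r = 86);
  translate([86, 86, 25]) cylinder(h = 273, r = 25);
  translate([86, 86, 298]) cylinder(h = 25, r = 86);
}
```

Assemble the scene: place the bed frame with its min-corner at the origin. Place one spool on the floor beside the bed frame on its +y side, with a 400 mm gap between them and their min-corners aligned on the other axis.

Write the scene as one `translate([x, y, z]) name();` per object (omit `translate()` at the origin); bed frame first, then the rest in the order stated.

bed_frame();
translate([0, 1257, 0]) spool();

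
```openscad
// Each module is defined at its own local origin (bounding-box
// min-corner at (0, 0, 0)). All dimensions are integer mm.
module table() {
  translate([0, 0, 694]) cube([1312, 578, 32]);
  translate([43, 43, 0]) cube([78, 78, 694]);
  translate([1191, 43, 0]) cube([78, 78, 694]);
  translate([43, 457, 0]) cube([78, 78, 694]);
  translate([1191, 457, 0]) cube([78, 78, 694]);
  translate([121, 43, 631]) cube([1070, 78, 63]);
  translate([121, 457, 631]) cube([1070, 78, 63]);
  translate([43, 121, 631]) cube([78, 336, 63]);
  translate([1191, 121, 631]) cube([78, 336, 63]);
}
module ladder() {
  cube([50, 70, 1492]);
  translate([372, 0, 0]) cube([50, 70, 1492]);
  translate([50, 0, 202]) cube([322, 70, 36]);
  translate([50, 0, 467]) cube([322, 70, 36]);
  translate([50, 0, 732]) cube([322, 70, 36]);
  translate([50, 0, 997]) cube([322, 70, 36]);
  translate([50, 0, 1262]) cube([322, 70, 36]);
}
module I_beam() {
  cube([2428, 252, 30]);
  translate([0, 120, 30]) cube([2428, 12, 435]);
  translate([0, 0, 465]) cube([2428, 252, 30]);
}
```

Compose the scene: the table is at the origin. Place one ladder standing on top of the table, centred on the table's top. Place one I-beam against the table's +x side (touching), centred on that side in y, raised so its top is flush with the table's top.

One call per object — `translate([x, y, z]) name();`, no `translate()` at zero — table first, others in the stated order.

table();
translate([445, 254, 726]) ladder();
translate([1312, 163, 231]) I_beam();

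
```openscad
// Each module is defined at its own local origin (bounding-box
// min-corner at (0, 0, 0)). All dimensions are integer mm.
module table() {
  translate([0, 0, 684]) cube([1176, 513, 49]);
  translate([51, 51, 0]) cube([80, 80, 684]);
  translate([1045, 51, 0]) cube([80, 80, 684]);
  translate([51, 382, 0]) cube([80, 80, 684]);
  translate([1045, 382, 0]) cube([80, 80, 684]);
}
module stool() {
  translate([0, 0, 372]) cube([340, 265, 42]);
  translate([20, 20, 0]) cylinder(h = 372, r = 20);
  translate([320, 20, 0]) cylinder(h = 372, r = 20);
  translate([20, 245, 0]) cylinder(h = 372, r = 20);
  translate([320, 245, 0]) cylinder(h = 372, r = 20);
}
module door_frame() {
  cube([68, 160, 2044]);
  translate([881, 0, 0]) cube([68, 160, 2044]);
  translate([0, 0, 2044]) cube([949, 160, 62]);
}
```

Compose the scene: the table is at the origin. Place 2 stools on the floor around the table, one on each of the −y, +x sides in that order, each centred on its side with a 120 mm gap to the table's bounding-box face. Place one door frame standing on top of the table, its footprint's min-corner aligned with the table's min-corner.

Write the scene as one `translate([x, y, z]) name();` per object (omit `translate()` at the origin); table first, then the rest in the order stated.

table();
translate([418, -385, 0]) stool();
translate([1296, 124, 0]) stool();
translate([0, 0, 733]) door_frame();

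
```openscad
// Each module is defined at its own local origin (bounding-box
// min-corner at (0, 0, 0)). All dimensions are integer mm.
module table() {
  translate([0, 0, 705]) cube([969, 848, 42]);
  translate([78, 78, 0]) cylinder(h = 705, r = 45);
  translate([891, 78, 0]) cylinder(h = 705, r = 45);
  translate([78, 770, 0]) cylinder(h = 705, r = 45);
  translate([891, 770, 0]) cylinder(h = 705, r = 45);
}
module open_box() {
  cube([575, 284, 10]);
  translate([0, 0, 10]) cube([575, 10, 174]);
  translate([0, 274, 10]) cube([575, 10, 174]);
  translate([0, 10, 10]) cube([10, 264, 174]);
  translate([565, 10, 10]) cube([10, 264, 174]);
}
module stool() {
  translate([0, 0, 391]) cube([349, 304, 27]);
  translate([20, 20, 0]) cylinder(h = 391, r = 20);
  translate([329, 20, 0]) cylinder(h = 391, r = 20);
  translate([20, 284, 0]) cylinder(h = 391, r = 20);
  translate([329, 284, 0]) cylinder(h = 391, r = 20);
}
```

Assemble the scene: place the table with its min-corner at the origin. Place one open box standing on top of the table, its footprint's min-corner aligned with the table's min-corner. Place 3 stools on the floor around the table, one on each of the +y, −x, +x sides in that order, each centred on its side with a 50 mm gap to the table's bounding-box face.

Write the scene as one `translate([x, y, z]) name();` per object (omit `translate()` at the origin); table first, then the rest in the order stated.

table();
translate([0, 0, 747]) open_box();
translate([310, 898, 0]) stool();
translate([-399, 272, 0]) stool();
translate([1019, 272, 0]) stool();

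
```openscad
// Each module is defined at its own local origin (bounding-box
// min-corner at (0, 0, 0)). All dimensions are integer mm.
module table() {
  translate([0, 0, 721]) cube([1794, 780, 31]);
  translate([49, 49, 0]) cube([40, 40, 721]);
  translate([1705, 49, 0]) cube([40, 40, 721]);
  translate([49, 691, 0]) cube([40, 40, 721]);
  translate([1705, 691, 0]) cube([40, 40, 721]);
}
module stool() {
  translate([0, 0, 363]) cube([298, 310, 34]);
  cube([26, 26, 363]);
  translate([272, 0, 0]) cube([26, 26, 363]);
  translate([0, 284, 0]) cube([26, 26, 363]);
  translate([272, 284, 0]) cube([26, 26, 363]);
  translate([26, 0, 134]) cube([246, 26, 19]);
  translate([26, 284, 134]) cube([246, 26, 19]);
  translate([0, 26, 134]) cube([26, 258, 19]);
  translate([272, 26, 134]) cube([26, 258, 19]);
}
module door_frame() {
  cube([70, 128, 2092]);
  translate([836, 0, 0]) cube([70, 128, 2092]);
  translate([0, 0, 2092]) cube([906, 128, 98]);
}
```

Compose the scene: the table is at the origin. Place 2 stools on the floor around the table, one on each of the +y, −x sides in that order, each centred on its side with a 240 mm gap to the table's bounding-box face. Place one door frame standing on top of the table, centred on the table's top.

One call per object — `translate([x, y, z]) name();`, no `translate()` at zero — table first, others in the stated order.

table();
translate([748, 1020, 0]) stool();
translate([-538, 235, 0]) stool();
translate([444, 326, 752]) door_frame();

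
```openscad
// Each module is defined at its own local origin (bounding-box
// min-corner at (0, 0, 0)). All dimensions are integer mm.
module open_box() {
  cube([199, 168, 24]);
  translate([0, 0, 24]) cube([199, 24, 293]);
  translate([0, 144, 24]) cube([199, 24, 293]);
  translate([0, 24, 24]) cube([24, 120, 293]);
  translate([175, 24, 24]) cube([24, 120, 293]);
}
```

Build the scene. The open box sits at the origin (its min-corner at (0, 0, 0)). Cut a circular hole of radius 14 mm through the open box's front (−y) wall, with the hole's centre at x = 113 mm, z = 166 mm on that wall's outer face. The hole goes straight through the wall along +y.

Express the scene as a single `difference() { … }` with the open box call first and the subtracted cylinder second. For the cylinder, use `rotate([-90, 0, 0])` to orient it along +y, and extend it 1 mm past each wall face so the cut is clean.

difference() {
  open_box();
  translate([113, -1, 166]) rotate([-90, 0, 0]) cylinder(h = 26, r = 14);
}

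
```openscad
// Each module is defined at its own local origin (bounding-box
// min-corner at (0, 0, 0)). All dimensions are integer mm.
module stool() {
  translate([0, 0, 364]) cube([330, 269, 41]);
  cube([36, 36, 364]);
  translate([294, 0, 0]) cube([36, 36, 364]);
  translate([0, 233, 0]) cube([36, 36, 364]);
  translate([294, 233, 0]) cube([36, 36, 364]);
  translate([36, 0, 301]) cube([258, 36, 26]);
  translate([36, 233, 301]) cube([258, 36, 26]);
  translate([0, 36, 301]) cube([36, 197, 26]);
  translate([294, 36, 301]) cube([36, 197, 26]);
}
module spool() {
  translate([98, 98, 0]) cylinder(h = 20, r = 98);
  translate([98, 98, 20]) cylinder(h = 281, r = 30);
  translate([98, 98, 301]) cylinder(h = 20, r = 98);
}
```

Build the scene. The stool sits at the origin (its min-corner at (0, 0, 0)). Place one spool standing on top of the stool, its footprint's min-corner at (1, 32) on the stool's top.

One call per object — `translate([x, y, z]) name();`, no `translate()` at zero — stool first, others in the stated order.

stool();
translate([1, 32, 405]) spool();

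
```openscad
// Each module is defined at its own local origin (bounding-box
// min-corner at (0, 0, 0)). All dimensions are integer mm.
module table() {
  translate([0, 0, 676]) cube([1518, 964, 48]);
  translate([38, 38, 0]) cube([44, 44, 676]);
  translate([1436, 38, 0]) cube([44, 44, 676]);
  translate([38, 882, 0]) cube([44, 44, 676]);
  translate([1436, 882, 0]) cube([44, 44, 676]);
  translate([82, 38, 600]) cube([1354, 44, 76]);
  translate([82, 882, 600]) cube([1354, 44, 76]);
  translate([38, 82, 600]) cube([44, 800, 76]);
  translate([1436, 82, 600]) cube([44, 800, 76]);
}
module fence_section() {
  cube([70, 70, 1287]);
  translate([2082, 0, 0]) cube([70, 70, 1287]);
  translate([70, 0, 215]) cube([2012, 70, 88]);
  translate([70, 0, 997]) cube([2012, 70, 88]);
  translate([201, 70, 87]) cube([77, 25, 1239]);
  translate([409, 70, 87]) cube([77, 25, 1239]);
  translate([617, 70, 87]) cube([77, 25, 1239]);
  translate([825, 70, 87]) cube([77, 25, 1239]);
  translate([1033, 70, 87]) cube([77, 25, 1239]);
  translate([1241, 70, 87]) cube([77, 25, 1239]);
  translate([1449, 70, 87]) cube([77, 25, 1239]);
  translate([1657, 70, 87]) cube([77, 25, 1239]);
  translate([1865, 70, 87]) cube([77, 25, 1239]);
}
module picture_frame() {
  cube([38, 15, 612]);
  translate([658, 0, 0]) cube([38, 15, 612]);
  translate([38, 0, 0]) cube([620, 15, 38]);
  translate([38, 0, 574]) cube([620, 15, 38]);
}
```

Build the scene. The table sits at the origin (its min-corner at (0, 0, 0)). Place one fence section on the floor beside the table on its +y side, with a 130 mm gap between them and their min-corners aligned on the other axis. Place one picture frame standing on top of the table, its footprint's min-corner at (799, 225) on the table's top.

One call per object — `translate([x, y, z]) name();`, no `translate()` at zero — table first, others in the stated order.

table();
translate([0, 1094, 0]) fence_section();
translate([799, 225, 724]) picture_frame();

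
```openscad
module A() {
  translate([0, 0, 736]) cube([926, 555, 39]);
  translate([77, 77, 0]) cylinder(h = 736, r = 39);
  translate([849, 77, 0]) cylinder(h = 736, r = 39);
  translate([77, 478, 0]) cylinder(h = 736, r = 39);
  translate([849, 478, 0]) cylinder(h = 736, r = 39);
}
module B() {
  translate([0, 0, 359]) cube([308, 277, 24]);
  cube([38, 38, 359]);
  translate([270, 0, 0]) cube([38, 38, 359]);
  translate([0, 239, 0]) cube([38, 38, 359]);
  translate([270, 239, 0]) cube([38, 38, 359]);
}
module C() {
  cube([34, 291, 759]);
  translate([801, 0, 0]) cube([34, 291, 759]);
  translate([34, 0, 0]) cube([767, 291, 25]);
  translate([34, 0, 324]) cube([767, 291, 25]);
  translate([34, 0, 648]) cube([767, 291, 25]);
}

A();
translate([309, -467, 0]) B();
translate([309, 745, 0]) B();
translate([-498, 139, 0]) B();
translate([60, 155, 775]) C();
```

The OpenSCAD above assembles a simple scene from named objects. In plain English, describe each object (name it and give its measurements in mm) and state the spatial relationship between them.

A is a rectangular dining table. The top is 926×555×39 mm with its upper surface at z = 775 mm. It stands on four round legs of 78 mm diameter, each leg's bounding box inset 38 mm from the nearest pair of top edges, running from the floor to the underside of the top.

B is a four-legged stool. The seat is a 308×277×24 mm slab whose top surface is at z = 383 mm; four square legs, each 38×38 mm in cross-section, run from the floor (z = 0) to the underside of the seat, each flush with a corner of the seat.

C is a bookshelf 835 mm wide overall, 291 mm deep and 759 mm tall. The two sides are 34 mm thick vertical panels. 3 horizontal shelves of 25 mm thickness span between the inner faces of the sides; the lowest shelf sits on the floor and shelves are stacked with a clear vertical gap of 299 mm between each pair.

Three stools sit around the table at the −y, +y, −x sides. The bookshelf is on top of the table.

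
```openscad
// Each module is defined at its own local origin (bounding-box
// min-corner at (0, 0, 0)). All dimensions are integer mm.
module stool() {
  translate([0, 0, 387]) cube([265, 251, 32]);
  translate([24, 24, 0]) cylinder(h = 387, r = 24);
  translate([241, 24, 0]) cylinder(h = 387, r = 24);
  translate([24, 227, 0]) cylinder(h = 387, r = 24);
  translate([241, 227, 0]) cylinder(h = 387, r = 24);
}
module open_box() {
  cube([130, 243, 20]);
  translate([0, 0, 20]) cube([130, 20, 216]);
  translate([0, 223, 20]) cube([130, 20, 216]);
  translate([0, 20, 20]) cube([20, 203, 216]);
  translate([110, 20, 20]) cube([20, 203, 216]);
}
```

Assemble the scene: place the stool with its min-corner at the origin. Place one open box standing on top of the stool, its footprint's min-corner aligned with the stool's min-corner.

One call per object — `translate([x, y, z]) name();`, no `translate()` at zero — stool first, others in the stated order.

stool();
translate([0, 0, 419]) open_box();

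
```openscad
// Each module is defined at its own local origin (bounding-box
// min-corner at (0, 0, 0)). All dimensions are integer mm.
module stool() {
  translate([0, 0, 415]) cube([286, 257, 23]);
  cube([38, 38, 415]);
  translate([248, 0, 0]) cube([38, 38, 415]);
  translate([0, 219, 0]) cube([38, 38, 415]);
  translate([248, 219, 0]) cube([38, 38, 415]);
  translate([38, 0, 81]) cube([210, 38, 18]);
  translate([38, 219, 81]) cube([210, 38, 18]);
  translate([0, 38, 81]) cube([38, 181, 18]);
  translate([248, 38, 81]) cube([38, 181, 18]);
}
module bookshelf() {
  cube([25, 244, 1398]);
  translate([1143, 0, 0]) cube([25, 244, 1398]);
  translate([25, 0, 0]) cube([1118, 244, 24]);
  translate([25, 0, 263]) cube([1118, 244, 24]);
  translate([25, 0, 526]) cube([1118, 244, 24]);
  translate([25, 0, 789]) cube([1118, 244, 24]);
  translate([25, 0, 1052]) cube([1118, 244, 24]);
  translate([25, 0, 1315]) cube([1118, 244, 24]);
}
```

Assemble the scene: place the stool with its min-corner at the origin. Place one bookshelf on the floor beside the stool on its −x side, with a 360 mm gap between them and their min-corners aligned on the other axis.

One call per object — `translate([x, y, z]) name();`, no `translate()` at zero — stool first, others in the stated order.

stool();
translate([-1528, 0, 0]) bookshelf();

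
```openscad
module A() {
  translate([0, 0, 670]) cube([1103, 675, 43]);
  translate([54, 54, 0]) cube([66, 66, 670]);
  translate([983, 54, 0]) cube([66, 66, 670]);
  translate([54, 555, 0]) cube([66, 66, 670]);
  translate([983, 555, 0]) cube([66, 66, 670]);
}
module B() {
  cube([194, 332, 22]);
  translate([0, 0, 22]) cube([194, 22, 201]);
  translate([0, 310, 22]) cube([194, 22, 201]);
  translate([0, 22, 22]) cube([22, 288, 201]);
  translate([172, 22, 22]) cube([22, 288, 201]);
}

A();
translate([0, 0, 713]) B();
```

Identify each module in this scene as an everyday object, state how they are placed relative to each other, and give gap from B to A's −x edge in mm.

The open box's min-x is at 0; the table's min-x is 0; gap = 0 mm.

A is a table. B is an open box. The open box is on top of the table. The gap from the open box to the table's −x edge is 0 mm.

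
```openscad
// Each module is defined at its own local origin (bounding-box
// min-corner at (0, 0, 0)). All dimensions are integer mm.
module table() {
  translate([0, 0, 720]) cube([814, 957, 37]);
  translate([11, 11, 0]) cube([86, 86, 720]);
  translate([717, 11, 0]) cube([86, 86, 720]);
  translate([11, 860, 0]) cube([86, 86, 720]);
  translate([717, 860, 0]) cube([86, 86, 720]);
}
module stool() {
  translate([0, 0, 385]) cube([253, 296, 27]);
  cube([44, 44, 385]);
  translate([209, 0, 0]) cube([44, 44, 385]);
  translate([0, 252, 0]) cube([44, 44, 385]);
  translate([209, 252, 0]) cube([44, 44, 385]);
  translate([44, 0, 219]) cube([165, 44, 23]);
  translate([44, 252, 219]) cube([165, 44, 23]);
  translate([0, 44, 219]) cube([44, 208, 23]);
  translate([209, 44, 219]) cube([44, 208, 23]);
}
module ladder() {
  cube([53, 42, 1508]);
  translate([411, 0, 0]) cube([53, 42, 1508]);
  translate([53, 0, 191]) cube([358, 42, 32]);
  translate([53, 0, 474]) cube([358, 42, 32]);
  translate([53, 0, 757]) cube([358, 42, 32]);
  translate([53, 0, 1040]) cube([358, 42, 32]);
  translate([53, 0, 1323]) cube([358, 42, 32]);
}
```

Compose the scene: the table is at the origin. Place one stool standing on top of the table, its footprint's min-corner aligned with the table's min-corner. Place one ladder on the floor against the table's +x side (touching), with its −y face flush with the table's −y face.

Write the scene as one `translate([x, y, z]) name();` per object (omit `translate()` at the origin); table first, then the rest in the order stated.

table();
translate([0, 0, 757]) stool();
translate([814, 0, 0]) ladder();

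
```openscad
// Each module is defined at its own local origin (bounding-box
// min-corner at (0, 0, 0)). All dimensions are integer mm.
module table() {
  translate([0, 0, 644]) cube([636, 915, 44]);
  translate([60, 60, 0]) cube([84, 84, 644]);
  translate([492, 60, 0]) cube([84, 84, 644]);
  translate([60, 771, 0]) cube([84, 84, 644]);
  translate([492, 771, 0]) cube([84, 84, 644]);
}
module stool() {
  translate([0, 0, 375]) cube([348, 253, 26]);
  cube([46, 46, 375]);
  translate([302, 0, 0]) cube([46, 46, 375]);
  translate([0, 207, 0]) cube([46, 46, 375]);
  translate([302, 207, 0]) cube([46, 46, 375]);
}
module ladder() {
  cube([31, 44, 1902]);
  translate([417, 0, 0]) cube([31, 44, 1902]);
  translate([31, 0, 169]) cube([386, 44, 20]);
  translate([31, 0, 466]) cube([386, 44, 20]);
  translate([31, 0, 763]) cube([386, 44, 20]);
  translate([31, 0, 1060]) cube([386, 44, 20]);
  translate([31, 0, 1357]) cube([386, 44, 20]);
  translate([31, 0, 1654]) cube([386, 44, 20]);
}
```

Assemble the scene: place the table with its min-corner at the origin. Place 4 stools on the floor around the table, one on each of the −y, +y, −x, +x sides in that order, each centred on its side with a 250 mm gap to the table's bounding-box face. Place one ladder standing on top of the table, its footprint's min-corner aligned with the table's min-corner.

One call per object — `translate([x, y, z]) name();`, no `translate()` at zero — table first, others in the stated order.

table();
translate([144, -503, 0]) stool();
translate([144, 1165, 0]) stool();
translate([-598, 331, 0]) stool();
translate([886, 331, 0]) stool();
translate([0, 0, 688]) ladder();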